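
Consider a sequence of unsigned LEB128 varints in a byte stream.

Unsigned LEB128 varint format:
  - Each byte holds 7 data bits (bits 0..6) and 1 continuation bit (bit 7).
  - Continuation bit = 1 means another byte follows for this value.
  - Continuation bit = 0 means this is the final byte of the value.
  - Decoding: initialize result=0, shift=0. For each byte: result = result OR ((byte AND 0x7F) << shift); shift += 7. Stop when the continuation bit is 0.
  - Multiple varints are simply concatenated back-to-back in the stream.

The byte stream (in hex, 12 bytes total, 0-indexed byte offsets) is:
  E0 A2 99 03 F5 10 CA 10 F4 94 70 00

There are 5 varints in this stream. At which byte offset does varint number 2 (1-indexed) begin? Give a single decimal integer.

  byte[0]=0xE0 cont=1 payload=0x60=96: acc |= 96<<0 -> acc=96 shift=7
  byte[1]=0xA2 cont=1 payload=0x22=34: acc |= 34<<7 -> acc=4448 shift=14
  byte[2]=0x99 cont=1 payload=0x19=25: acc |= 25<<14 -> acc=414048 shift=21
  byte[3]=0x03 cont=0 payload=0x03=3: acc |= 3<<21 -> acc=6705504 shift=28 [end]
Varint 1: bytes[0:4] = E0 A2 99 03 -> value 6705504 (4 byte(s))
  byte[4]=0xF5 cont=1 payload=0x75=117: acc |= 117<<0 -> acc=117 shift=7
  byte[5]=0x10 cont=0 payload=0x10=16: acc |= 16<<7 -> acc=2165 shift=14 [end]
Varint 2: bytes[4:6] = F5 10 -> value 2165 (2 byte(s))
  byte[6]=0xCA cont=1 payload=0x4A=74: acc |= 74<<0 -> acc=74 shift=7
  byte[7]=0x10 cont=0 payload=0x10=16: acc |= 16<<7 -> acc=2122 shift=14 [end]
Varint 3: bytes[6:8] = CA 10 -> value 2122 (2 byte(s))
  byte[8]=0xF4 cont=1 payload=0x74=116: acc |= 116<<0 -> acc=116 shift=7
  byte[9]=0x94 cont=1 payload=0x14=20: acc |= 20<<7 -> acc=2676 shift=14
  byte[10]=0x70 cont=0 payload=0x70=112: acc |= 112<<14 -> acc=1837684 shift=21 [end]
Varint 4: bytes[8:11] = F4 94 70 -> value 1837684 (3 byte(s))
  byte[11]=0x00 cont=0 payload=0x00=0: acc |= 0<<0 -> acc=0 shift=7 [end]
Varint 5: bytes[11:12] = 00 -> value 0 (1 byte(s))

Answer: 4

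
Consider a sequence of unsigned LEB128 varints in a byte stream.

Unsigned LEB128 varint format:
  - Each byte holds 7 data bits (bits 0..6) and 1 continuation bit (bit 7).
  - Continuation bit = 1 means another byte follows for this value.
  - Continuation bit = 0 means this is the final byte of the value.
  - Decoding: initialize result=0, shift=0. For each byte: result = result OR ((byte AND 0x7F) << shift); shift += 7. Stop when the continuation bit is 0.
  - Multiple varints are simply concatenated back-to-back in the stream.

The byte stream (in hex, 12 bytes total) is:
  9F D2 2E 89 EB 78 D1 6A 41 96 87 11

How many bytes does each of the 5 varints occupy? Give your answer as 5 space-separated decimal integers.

Answer: 3 3 2 1 3

Derivation:
  byte[0]=0x9F cont=1 payload=0x1F=31: acc |= 31<<0 -> acc=31 shift=7
  byte[1]=0xD2 cont=1 payload=0x52=82: acc |= 82<<7 -> acc=10527 shift=14
  byte[2]=0x2E cont=0 payload=0x2E=46: acc |= 46<<14 -> acc=764191 shift=21 [end]
Varint 1: bytes[0:3] = 9F D2 2E -> value 764191 (3 byte(s))
  byte[3]=0x89 cont=1 payload=0x09=9: acc |= 9<<0 -> acc=9 shift=7
  byte[4]=0xEB cont=1 payload=0x6B=107: acc |= 107<<7 -> acc=13705 shift=14
  byte[5]=0x78 cont=0 payload=0x78=120: acc |= 120<<14 -> acc=1979785 shift=21 [end]
Varint 2: bytes[3:6] = 89 EB 78 -> value 1979785 (3 byte(s))
  byte[6]=0xD1 cont=1 payload=0x51=81: acc |= 81<<0 -> acc=81 shift=7
  byte[7]=0x6A cont=0 payload=0x6A=106: acc |= 106<<7 -> acc=13649 shift=14 [end]
Varint 3: bytes[6:8] = D1 6A -> value 13649 (2 byte(s))
  byte[8]=0x41 cont=0 payload=0x41=65: acc |= 65<<0 -> acc=65 shift=7 [end]
Varint 4: bytes[8:9] = 41 -> value 65 (1 byte(s))
  byte[9]=0x96 cont=1 payload=0x16=22: acc |= 22<<0 -> acc=22 shift=7
  byte[10]=0x87 cont=1 payload=0x07=7: acc |= 7<<7 -> acc=918 shift=14
  byte[11]=0x11 cont=0 payload=0x11=17: acc |= 17<<14 -> acc=279446 shift=21 [end]
Varint 5: bytes[9:12] = 96 87 11 -> value 279446 (3 byte(s))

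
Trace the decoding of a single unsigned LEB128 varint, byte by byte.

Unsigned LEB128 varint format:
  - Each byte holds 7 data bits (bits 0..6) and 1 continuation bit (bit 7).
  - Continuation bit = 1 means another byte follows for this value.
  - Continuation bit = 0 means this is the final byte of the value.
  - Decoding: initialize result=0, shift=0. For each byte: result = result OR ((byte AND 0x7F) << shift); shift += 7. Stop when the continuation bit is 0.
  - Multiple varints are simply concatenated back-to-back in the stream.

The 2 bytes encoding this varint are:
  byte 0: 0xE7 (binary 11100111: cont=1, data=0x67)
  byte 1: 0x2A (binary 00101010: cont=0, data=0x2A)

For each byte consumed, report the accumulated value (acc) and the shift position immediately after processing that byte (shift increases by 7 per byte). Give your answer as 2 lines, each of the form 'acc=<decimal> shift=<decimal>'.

Answer: acc=103 shift=7
acc=5479 shift=14

Derivation:
byte 0=0xE7: payload=0x67=103, contrib = 103<<0 = 103; acc -> 103, shift -> 7
byte 1=0x2A: payload=0x2A=42, contrib = 42<<7 = 5376; acc -> 5479, shift -> 14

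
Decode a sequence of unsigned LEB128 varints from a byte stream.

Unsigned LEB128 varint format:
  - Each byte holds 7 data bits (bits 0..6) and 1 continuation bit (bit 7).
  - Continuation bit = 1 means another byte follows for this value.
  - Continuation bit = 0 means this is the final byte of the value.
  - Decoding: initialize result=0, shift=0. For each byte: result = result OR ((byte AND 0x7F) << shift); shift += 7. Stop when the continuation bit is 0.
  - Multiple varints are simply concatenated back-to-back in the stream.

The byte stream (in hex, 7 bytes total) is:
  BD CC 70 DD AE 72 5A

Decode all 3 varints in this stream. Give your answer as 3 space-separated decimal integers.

  byte[0]=0xBD cont=1 payload=0x3D=61: acc |= 61<<0 -> acc=61 shift=7
  byte[1]=0xCC cont=1 payload=0x4C=76: acc |= 76<<7 -> acc=9789 shift=14
  byte[2]=0x70 cont=0 payload=0x70=112: acc |= 112<<14 -> acc=1844797 shift=21 [end]
Varint 1: bytes[0:3] = BD CC 70 -> value 1844797 (3 byte(s))
  byte[3]=0xDD cont=1 payload=0x5D=93: acc |= 93<<0 -> acc=93 shift=7
  byte[4]=0xAE cont=1 payload=0x2E=46: acc |= 46<<7 -> acc=5981 shift=14
  byte[5]=0x72 cont=0 payload=0x72=114: acc |= 114<<14 -> acc=1873757 shift=21 [end]
Varint 2: bytes[3:6] = DD AE 72 -> value 1873757 (3 byte(s))
  byte[6]=0x5A cont=0 payload=0x5A=90: acc |= 90<<0 -> acc=90 shift=7 [end]
Varint 3: bytes[6:7] = 5A -> value 90 (1 byte(s))

Answer: 1844797 1873757 90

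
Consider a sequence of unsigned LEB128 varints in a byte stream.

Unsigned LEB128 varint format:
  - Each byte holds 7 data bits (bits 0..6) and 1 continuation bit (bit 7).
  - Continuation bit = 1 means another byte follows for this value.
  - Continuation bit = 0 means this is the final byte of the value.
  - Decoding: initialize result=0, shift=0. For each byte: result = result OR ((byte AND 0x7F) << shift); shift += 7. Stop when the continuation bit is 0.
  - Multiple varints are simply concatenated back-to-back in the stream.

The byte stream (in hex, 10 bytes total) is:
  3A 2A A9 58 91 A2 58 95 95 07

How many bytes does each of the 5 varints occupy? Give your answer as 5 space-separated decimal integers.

  byte[0]=0x3A cont=0 payload=0x3A=58: acc |= 58<<0 -> acc=58 shift=7 [end]
Varint 1: bytes[0:1] = 3A -> value 58 (1 byte(s))
  byte[1]=0x2A cont=0 payload=0x2A=42: acc |= 42<<0 -> acc=42 shift=7 [end]
Varint 2: bytes[1:2] = 2A -> value 42 (1 byte(s))
  byte[2]=0xA9 cont=1 payload=0x29=41: acc |= 41<<0 -> acc=41 shift=7
  byte[3]=0x58 cont=0 payload=0x58=88: acc |= 88<<7 -> acc=11305 shift=14 [end]
Varint 3: bytes[2:4] = A9 58 -> value 11305 (2 byte(s))
  byte[4]=0x91 cont=1 payload=0x11=17: acc |= 17<<0 -> acc=17 shift=7
  byte[5]=0xA2 cont=1 payload=0x22=34: acc |= 34<<7 -> acc=4369 shift=14
  byte[6]=0x58 cont=0 payload=0x58=88: acc |= 88<<14 -> acc=1446161 shift=21 [end]
Varint 4: bytes[4:7] = 91 A2 58 -> value 1446161 (3 byte(s))
  byte[7]=0x95 cont=1 payload=0x15=21: acc |= 21<<0 -> acc=21 shift=7
  byte[8]=0x95 cont=1 payload=0x15=21: acc |= 21<<7 -> acc=2709 shift=14
  byte[9]=0x07 cont=0 payload=0x07=7: acc |= 7<<14 -> acc=117397 shift=21 [end]
Varint 5: bytes[7:10] = 95 95 07 -> value 117397 (3 byte(s))

Answer: 1 1 2 3 3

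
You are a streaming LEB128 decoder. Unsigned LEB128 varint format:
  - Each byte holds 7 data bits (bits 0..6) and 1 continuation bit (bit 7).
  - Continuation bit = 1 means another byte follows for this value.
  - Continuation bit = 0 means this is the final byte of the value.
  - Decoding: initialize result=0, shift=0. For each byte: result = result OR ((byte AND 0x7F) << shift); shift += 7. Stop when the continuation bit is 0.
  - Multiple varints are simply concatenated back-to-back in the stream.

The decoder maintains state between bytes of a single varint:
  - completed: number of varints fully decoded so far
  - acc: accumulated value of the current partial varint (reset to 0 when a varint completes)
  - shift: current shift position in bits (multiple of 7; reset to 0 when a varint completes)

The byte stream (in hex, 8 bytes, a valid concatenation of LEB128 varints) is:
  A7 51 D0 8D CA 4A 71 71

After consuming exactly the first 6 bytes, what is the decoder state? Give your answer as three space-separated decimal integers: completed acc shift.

byte[0]=0xA7 cont=1 payload=0x27: acc |= 39<<0 -> completed=0 acc=39 shift=7
byte[1]=0x51 cont=0 payload=0x51: varint #1 complete (value=10407); reset -> completed=1 acc=0 shift=0
byte[2]=0xD0 cont=1 payload=0x50: acc |= 80<<0 -> completed=1 acc=80 shift=7
byte[3]=0x8D cont=1 payload=0x0D: acc |= 13<<7 -> completed=1 acc=1744 shift=14
byte[4]=0xCA cont=1 payload=0x4A: acc |= 74<<14 -> completed=1 acc=1214160 shift=21
byte[5]=0x4A cont=0 payload=0x4A: varint #2 complete (value=156403408); reset -> completed=2 acc=0 shift=0

Answer: 2 0 0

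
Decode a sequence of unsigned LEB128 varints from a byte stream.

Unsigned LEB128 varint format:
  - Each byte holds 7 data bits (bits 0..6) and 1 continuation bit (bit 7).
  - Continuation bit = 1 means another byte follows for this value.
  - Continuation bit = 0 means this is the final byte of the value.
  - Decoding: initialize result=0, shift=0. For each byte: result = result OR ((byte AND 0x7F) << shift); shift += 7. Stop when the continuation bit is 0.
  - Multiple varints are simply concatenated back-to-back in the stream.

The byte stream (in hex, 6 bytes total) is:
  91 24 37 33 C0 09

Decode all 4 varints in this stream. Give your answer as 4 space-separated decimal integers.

Answer: 4625 55 51 1216

Derivation:
  byte[0]=0x91 cont=1 payload=0x11=17: acc |= 17<<0 -> acc=17 shift=7
  byte[1]=0x24 cont=0 payload=0x24=36: acc |= 36<<7 -> acc=4625 shift=14 [end]
Varint 1: bytes[0:2] = 91 24 -> value 4625 (2 byte(s))
  byte[2]=0x37 cont=0 payload=0x37=55: acc |= 55<<0 -> acc=55 shift=7 [end]
Varint 2: bytes[2:3] = 37 -> value 55 (1 byte(s))
  byte[3]=0x33 cont=0 payload=0x33=51: acc |= 51<<0 -> acc=51 shift=7 [end]
Varint 3: bytes[3:4] = 33 -> value 51 (1 byte(s))
  byte[4]=0xC0 cont=1 payload=0x40=64: acc |= 64<<0 -> acc=64 shift=7
  byte[5]=0x09 cont=0 payload=0x09=9: acc |= 9<<7 -> acc=1216 shift=14 [end]
Varint 4: bytes[4:6] = C0 09 -> value 1216 (2 byte(s))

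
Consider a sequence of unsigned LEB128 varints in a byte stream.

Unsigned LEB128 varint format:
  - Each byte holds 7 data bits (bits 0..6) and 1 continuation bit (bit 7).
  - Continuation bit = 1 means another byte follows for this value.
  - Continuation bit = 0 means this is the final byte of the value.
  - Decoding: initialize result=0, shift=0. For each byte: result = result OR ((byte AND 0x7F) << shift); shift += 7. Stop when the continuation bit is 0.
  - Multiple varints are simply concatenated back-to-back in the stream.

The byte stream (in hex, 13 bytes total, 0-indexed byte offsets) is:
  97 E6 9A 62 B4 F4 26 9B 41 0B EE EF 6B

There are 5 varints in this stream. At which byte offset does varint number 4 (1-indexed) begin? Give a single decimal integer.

  byte[0]=0x97 cont=1 payload=0x17=23: acc |= 23<<0 -> acc=23 shift=7
  byte[1]=0xE6 cont=1 payload=0x66=102: acc |= 102<<7 -> acc=13079 shift=14
  byte[2]=0x9A cont=1 payload=0x1A=26: acc |= 26<<14 -> acc=439063 shift=21
  byte[3]=0x62 cont=0 payload=0x62=98: acc |= 98<<21 -> acc=205959959 shift=28 [end]
Varint 1: bytes[0:4] = 97 E6 9A 62 -> value 205959959 (4 byte(s))
  byte[4]=0xB4 cont=1 payload=0x34=52: acc |= 52<<0 -> acc=52 shift=7
  byte[5]=0xF4 cont=1 payload=0x74=116: acc |= 116<<7 -> acc=14900 shift=14
  byte[6]=0x26 cont=0 payload=0x26=38: acc |= 38<<14 -> acc=637492 shift=21 [end]
Varint 2: bytes[4:7] = B4 F4 26 -> value 637492 (3 byte(s))
  byte[7]=0x9B cont=1 payload=0x1B=27: acc |= 27<<0 -> acc=27 shift=7
  byte[8]=0x41 cont=0 payload=0x41=65: acc |= 65<<7 -> acc=8347 shift=14 [end]
Varint 3: bytes[7:9] = 9B 41 -> value 8347 (2 byte(s))
  byte[9]=0x0B cont=0 payload=0x0B=11: acc |= 11<<0 -> acc=11 shift=7 [end]
Varint 4: bytes[9:10] = 0B -> value 11 (1 byte(s))
  byte[10]=0xEE cont=1 payload=0x6E=110: acc |= 110<<0 -> acc=110 shift=7
  byte[11]=0xEF cont=1 payload=0x6F=111: acc |= 111<<7 -> acc=14318 shift=14
  byte[12]=0x6B cont=0 payload=0x6B=107: acc |= 107<<14 -> acc=1767406 shift=21 [end]
Varint 5: bytes[10:13] = EE EF 6B -> value 1767406 (3 byte(s))

Answer: 9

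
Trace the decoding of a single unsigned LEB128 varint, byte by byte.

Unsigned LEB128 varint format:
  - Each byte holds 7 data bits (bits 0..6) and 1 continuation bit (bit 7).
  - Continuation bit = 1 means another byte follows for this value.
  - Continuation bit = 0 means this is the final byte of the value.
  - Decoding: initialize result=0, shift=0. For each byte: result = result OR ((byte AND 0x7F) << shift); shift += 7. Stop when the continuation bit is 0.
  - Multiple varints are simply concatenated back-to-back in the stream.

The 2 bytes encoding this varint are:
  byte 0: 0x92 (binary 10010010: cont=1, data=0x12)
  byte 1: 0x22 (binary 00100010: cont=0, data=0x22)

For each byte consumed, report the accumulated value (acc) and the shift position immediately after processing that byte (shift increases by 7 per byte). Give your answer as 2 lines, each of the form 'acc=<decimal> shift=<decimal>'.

byte 0=0x92: payload=0x12=18, contrib = 18<<0 = 18; acc -> 18, shift -> 7
byte 1=0x22: payload=0x22=34, contrib = 34<<7 = 4352; acc -> 4370, shift -> 14

Answer: acc=18 shift=7
acc=4370 shift=14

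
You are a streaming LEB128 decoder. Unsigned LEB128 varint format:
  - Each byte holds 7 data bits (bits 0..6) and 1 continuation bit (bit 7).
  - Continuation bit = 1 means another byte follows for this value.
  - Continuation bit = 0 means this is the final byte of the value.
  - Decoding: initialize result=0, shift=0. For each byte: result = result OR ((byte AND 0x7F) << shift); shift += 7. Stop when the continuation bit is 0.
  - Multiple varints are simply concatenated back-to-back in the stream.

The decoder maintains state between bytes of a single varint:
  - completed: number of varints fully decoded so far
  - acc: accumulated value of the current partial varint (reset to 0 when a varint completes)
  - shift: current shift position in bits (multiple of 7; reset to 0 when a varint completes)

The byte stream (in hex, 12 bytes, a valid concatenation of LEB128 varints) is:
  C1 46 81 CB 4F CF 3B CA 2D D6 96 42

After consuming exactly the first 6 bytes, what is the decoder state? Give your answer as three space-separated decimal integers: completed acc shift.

byte[0]=0xC1 cont=1 payload=0x41: acc |= 65<<0 -> completed=0 acc=65 shift=7
byte[1]=0x46 cont=0 payload=0x46: varint #1 complete (value=9025); reset -> completed=1 acc=0 shift=0
byte[2]=0x81 cont=1 payload=0x01: acc |= 1<<0 -> completed=1 acc=1 shift=7
byte[3]=0xCB cont=1 payload=0x4B: acc |= 75<<7 -> completed=1 acc=9601 shift=14
byte[4]=0x4F cont=0 payload=0x4F: varint #2 complete (value=1303937); reset -> completed=2 acc=0 shift=0
byte[5]=0xCF cont=1 payload=0x4F: acc |= 79<<0 -> completed=2 acc=79 shift=7

Answer: 2 79 7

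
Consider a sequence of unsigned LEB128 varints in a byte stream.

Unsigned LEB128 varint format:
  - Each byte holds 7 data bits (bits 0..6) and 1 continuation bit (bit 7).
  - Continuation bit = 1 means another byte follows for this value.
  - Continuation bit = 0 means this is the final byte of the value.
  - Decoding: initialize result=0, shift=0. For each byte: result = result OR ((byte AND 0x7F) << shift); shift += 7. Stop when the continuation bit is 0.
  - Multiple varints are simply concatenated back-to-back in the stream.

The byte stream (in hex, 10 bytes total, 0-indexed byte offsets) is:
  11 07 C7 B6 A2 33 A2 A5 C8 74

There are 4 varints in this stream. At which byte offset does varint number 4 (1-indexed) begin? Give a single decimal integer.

  byte[0]=0x11 cont=0 payload=0x11=17: acc |= 17<<0 -> acc=17 shift=7 [end]
Varint 1: bytes[0:1] = 11 -> value 17 (1 byte(s))
  byte[1]=0x07 cont=0 payload=0x07=7: acc |= 7<<0 -> acc=7 shift=7 [end]
Varint 2: bytes[1:2] = 07 -> value 7 (1 byte(s))
  byte[2]=0xC7 cont=1 payload=0x47=71: acc |= 71<<0 -> acc=71 shift=7
  byte[3]=0xB6 cont=1 payload=0x36=54: acc |= 54<<7 -> acc=6983 shift=14
  byte[4]=0xA2 cont=1 payload=0x22=34: acc |= 34<<14 -> acc=564039 shift=21
  byte[5]=0x33 cont=0 payload=0x33=51: acc |= 51<<21 -> acc=107518791 shift=28 [end]
Varint 3: bytes[2:6] = C7 B6 A2 33 -> value 107518791 (4 byte(s))
  byte[6]=0xA2 cont=1 payload=0x22=34: acc |= 34<<0 -> acc=34 shift=7
  byte[7]=0xA5 cont=1 payload=0x25=37: acc |= 37<<7 -> acc=4770 shift=14
  byte[8]=0xC8 cont=1 payload=0x48=72: acc |= 72<<14 -> acc=1184418 shift=21
  byte[9]=0x74 cont=0 payload=0x74=116: acc |= 116<<21 -> acc=244454050 shift=28 [end]
Varint 4: bytes[6:10] = A2 A5 C8 74 -> value 244454050 (4 byte(s))

Answer: 6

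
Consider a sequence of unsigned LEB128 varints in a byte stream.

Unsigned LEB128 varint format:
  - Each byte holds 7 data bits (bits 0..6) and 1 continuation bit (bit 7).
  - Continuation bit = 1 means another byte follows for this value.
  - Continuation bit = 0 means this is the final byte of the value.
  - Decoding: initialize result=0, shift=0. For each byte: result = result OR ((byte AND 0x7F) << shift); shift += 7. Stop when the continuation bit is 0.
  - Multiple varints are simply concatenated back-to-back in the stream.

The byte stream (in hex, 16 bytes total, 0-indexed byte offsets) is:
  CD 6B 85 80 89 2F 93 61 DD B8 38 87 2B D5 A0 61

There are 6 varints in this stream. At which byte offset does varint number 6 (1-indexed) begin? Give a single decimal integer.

  byte[0]=0xCD cont=1 payload=0x4D=77: acc |= 77<<0 -> acc=77 shift=7
  byte[1]=0x6B cont=0 payload=0x6B=107: acc |= 107<<7 -> acc=13773 shift=14 [end]
Varint 1: bytes[0:2] = CD 6B -> value 13773 (2 byte(s))
  byte[2]=0x85 cont=1 payload=0x05=5: acc |= 5<<0 -> acc=5 shift=7
  byte[3]=0x80 cont=1 payload=0x00=0: acc |= 0<<7 -> acc=5 shift=14
  byte[4]=0x89 cont=1 payload=0x09=9: acc |= 9<<14 -> acc=147461 shift=21
  byte[5]=0x2F cont=0 payload=0x2F=47: acc |= 47<<21 -> acc=98713605 shift=28 [end]
Varint 2: bytes[2:6] = 85 80 89 2F -> value 98713605 (4 byte(s))
  byte[6]=0x93 cont=1 payload=0x13=19: acc |= 19<<0 -> acc=19 shift=7
  byte[7]=0x61 cont=0 payload=0x61=97: acc |= 97<<7 -> acc=12435 shift=14 [end]
Varint 3: bytes[6:8] = 93 61 -> value 12435 (2 byte(s))
  byte[8]=0xDD cont=1 payload=0x5D=93: acc |= 93<<0 -> acc=93 shift=7
  byte[9]=0xB8 cont=1 payload=0x38=56: acc |= 56<<7 -> acc=7261 shift=14
  byte[10]=0x38 cont=0 payload=0x38=56: acc |= 56<<14 -> acc=924765 shift=21 [end]
Varint 4: bytes[8:11] = DD B8 38 -> value 924765 (3 byte(s))
  byte[11]=0x87 cont=1 payload=0x07=7: acc |= 7<<0 -> acc=7 shift=7
  byte[12]=0x2B cont=0 payload=0x2B=43: acc |= 43<<7 -> acc=5511 shift=14 [end]
Varint 5: bytes[11:13] = 87 2B -> value 5511 (2 byte(s))
  byte[13]=0xD5 cont=1 payload=0x55=85: acc |= 85<<0 -> acc=85 shift=7
  byte[14]=0xA0 cont=1 payload=0x20=32: acc |= 32<<7 -> acc=4181 shift=14
  byte[15]=0x61 cont=0 payload=0x61=97: acc |= 97<<14 -> acc=1593429 shift=21 [end]
Varint 6: bytes[13:16] = D5 A0 61 -> value 1593429 (3 byte(s))

Answer: 13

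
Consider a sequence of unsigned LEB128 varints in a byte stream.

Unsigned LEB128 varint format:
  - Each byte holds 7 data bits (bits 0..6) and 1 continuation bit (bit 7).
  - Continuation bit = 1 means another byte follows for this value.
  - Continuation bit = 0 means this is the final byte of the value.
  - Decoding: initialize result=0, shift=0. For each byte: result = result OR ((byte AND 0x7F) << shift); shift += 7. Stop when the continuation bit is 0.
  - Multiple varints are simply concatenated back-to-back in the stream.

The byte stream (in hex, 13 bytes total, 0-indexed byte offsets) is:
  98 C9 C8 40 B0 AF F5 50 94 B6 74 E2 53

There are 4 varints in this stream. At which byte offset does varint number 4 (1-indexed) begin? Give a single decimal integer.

  byte[0]=0x98 cont=1 payload=0x18=24: acc |= 24<<0 -> acc=24 shift=7
  byte[1]=0xC9 cont=1 payload=0x49=73: acc |= 73<<7 -> acc=9368 shift=14
  byte[2]=0xC8 cont=1 payload=0x48=72: acc |= 72<<14 -> acc=1189016 shift=21
  byte[3]=0x40 cont=0 payload=0x40=64: acc |= 64<<21 -> acc=135406744 shift=28 [end]
Varint 1: bytes[0:4] = 98 C9 C8 40 -> value 135406744 (4 byte(s))
  byte[4]=0xB0 cont=1 payload=0x30=48: acc |= 48<<0 -> acc=48 shift=7
  byte[5]=0xAF cont=1 payload=0x2F=47: acc |= 47<<7 -> acc=6064 shift=14
  byte[6]=0xF5 cont=1 payload=0x75=117: acc |= 117<<14 -> acc=1922992 shift=21
  byte[7]=0x50 cont=0 payload=0x50=80: acc |= 80<<21 -> acc=169695152 shift=28 [end]
Varint 2: bytes[4:8] = B0 AF F5 50 -> value 169695152 (4 byte(s))
  byte[8]=0x94 cont=1 payload=0x14=20: acc |= 20<<0 -> acc=20 shift=7
  byte[9]=0xB6 cont=1 payload=0x36=54: acc |= 54<<7 -> acc=6932 shift=14
  byte[10]=0x74 cont=0 payload=0x74=116: acc |= 116<<14 -> acc=1907476 shift=21 [end]
Varint 3: bytes[8:11] = 94 B6 74 -> value 1907476 (3 byte(s))
  byte[11]=0xE2 cont=1 payload=0x62=98: acc |= 98<<0 -> acc=98 shift=7
  byte[12]=0x53 cont=0 payload=0x53=83: acc |= 83<<7 -> acc=10722 shift=14 [end]
Varint 4: bytes[11:13] = E2 53 -> value 10722 (2 byte(s))

Answer: 11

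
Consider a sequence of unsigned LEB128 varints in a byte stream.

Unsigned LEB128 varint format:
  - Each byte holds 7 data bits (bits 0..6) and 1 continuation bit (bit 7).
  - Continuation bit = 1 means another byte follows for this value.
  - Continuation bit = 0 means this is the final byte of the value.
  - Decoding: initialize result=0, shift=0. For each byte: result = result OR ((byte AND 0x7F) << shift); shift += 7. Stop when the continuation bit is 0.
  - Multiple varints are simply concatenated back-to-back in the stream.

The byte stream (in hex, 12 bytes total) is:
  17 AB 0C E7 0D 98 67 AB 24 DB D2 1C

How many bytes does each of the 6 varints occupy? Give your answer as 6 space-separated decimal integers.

  byte[0]=0x17 cont=0 payload=0x17=23: acc |= 23<<0 -> acc=23 shift=7 [end]
Varint 1: bytes[0:1] = 17 -> value 23 (1 byte(s))
  byte[1]=0xAB cont=1 payload=0x2B=43: acc |= 43<<0 -> acc=43 shift=7
  byte[2]=0x0C cont=0 payload=0x0C=12: acc |= 12<<7 -> acc=1579 shift=14 [end]
Varint 2: bytes[1:3] = AB 0C -> value 1579 (2 byte(s))
  byte[3]=0xE7 cont=1 payload=0x67=103: acc |= 103<<0 -> acc=103 shift=7
  byte[4]=0x0D cont=0 payload=0x0D=13: acc |= 13<<7 -> acc=1767 shift=14 [end]
Varint 3: bytes[3:5] = E7 0D -> value 1767 (2 byte(s))
  byte[5]=0x98 cont=1 payload=0x18=24: acc |= 24<<0 -> acc=24 shift=7
  byte[6]=0x67 cont=0 payload=0x67=103: acc |= 103<<7 -> acc=13208 shift=14 [end]
Varint 4: bytes[5:7] = 98 67 -> value 13208 (2 byte(s))
  byte[7]=0xAB cont=1 payload=0x2B=43: acc |= 43<<0 -> acc=43 shift=7
  byte[8]=0x24 cont=0 payload=0x24=36: acc |= 36<<7 -> acc=4651 shift=14 [end]
Varint 5: bytes[7:9] = AB 24 -> value 4651 (2 byte(s))
  byte[9]=0xDB cont=1 payload=0x5B=91: acc |= 91<<0 -> acc=91 shift=7
  byte[10]=0xD2 cont=1 payload=0x52=82: acc |= 82<<7 -> acc=10587 shift=14
  byte[11]=0x1C cont=0 payload=0x1C=28: acc |= 28<<14 -> acc=469339 shift=21 [end]
Varint 6: bytes[9:12] = DB D2 1C -> value 469339 (3 byte(s))

Answer: 1 2 2 2 2 3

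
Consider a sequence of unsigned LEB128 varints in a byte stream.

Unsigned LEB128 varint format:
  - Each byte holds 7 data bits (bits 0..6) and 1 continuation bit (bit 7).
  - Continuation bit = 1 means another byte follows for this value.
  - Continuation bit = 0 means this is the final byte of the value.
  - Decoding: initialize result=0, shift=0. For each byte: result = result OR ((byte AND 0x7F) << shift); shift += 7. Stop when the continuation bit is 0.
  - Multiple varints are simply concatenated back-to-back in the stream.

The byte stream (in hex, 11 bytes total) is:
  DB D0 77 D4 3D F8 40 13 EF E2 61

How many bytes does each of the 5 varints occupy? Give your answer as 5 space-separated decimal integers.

  byte[0]=0xDB cont=1 payload=0x5B=91: acc |= 91<<0 -> acc=91 shift=7
  byte[1]=0xD0 cont=1 payload=0x50=80: acc |= 80<<7 -> acc=10331 shift=14
  byte[2]=0x77 cont=0 payload=0x77=119: acc |= 119<<14 -> acc=1960027 shift=21 [end]
Varint 1: bytes[0:3] = DB D0 77 -> value 1960027 (3 byte(s))
  byte[3]=0xD4 cont=1 payload=0x54=84: acc |= 84<<0 -> acc=84 shift=7
  byte[4]=0x3D cont=0 payload=0x3D=61: acc |= 61<<7 -> acc=7892 shift=14 [end]
Varint 2: bytes[3:5] = D4 3D -> value 7892 (2 byte(s))
  byte[5]=0xF8 cont=1 payload=0x78=120: acc |= 120<<0 -> acc=120 shift=7
  byte[6]=0x40 cont=0 payload=0x40=64: acc |= 64<<7 -> acc=8312 shift=14 [end]
Varint 3: bytes[5:7] = F8 40 -> value 8312 (2 byte(s))
  byte[7]=0x13 cont=0 payload=0x13=19: acc |= 19<<0 -> acc=19 shift=7 [end]
Varint 4: bytes[7:8] = 13 -> value 19 (1 byte(s))
  byte[8]=0xEF cont=1 payload=0x6F=111: acc |= 111<<0 -> acc=111 shift=7
  byte[9]=0xE2 cont=1 payload=0x62=98: acc |= 98<<7 -> acc=12655 shift=14
  byte[10]=0x61 cont=0 payload=0x61=97: acc |= 97<<14 -> acc=1601903 shift=21 [end]
Varint 5: bytes[8:11] = EF E2 61 -> value 1601903 (3 byte(s))

Answer: 3 2 2 1 3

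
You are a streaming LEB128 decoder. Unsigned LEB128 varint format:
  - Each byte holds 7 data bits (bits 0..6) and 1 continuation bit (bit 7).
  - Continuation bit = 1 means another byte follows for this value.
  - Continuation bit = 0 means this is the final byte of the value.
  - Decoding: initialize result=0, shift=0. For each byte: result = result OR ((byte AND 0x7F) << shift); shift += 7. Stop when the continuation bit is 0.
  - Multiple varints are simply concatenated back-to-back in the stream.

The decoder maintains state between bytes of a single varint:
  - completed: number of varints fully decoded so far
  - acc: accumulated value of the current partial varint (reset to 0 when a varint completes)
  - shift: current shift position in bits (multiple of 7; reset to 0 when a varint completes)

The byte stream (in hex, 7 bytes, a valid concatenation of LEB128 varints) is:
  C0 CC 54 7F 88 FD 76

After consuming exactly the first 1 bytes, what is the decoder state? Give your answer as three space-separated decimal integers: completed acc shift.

Answer: 0 64 7

Derivation:
byte[0]=0xC0 cont=1 payload=0x40: acc |= 64<<0 -> completed=0 acc=64 shift=7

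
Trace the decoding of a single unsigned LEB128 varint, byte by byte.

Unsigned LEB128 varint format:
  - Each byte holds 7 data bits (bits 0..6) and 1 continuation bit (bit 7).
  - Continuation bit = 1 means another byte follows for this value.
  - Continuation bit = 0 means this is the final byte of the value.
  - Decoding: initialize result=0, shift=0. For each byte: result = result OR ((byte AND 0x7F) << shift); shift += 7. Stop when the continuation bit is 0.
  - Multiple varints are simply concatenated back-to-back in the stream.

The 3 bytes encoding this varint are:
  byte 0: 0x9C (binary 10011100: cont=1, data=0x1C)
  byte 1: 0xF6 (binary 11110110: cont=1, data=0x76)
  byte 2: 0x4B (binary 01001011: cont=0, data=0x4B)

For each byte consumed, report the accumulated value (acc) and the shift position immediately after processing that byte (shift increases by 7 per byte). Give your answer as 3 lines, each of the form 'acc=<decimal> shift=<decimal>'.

byte 0=0x9C: payload=0x1C=28, contrib = 28<<0 = 28; acc -> 28, shift -> 7
byte 1=0xF6: payload=0x76=118, contrib = 118<<7 = 15104; acc -> 15132, shift -> 14
byte 2=0x4B: payload=0x4B=75, contrib = 75<<14 = 1228800; acc -> 1243932, shift -> 21

Answer: acc=28 shift=7
acc=15132 shift=14
acc=1243932 shift=21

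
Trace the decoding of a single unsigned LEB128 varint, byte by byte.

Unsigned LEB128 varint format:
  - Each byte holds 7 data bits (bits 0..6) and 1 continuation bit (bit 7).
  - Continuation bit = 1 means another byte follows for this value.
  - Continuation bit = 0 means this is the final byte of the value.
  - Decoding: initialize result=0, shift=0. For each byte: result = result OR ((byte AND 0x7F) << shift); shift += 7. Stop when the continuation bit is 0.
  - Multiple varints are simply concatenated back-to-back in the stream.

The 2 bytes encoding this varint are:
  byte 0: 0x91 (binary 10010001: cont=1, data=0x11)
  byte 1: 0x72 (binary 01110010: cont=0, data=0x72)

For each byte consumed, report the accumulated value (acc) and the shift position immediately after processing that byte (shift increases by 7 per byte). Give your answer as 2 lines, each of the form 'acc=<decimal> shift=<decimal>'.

Answer: acc=17 shift=7
acc=14609 shift=14

Derivation:
byte 0=0x91: payload=0x11=17, contrib = 17<<0 = 17; acc -> 17, shift -> 7
byte 1=0x72: payload=0x72=114, contrib = 114<<7 = 14592; acc -> 14609, shift -> 14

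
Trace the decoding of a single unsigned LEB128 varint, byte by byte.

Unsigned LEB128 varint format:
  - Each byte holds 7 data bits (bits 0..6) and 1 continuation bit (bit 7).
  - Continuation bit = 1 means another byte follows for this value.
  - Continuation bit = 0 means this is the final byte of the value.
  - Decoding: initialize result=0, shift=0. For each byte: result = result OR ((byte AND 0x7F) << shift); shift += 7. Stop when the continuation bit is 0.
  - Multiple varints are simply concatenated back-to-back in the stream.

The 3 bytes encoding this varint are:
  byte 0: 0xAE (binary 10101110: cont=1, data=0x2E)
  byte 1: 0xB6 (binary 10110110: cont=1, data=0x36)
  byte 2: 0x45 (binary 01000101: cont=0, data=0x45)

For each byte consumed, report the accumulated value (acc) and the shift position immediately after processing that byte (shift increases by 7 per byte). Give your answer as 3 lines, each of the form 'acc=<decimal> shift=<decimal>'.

Answer: acc=46 shift=7
acc=6958 shift=14
acc=1137454 shift=21

Derivation:
byte 0=0xAE: payload=0x2E=46, contrib = 46<<0 = 46; acc -> 46, shift -> 7
byte 1=0xB6: payload=0x36=54, contrib = 54<<7 = 6912; acc -> 6958, shift -> 14
byte 2=0x45: payload=0x45=69, contrib = 69<<14 = 1130496; acc -> 1137454, shift -> 21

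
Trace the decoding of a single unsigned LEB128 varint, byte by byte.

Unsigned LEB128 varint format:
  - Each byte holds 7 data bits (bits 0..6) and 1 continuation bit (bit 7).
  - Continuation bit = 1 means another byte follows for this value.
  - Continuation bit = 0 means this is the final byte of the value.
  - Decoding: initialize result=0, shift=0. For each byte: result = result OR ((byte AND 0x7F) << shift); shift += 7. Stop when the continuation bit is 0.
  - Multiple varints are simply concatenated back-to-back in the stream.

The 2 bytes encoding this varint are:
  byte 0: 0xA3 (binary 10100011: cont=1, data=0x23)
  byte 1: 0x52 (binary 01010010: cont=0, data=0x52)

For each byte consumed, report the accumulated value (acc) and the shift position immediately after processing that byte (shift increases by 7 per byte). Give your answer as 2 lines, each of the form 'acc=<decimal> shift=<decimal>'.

byte 0=0xA3: payload=0x23=35, contrib = 35<<0 = 35; acc -> 35, shift -> 7
byte 1=0x52: payload=0x52=82, contrib = 82<<7 = 10496; acc -> 10531, shift -> 14

Answer: acc=35 shift=7
acc=10531 shift=14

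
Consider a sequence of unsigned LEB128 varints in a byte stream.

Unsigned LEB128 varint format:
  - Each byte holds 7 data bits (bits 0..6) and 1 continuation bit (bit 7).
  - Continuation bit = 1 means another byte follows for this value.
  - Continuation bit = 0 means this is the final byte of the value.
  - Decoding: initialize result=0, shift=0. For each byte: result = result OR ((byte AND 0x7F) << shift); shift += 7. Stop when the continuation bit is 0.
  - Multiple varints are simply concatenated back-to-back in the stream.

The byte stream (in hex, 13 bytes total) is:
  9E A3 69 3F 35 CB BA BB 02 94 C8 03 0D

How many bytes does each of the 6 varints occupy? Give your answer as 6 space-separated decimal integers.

Answer: 3 1 1 4 3 1

Derivation:
  byte[0]=0x9E cont=1 payload=0x1E=30: acc |= 30<<0 -> acc=30 shift=7
  byte[1]=0xA3 cont=1 payload=0x23=35: acc |= 35<<7 -> acc=4510 shift=14
  byte[2]=0x69 cont=0 payload=0x69=105: acc |= 105<<14 -> acc=1724830 shift=21 [end]
Varint 1: bytes[0:3] = 9E A3 69 -> value 1724830 (3 byte(s))
  byte[3]=0x3F cont=0 payload=0x3F=63: acc |= 63<<0 -> acc=63 shift=7 [end]
Varint 2: bytes[3:4] = 3F -> value 63 (1 byte(s))
  byte[4]=0x35 cont=0 payload=0x35=53: acc |= 53<<0 -> acc=53 shift=7 [end]
Varint 3: bytes[4:5] = 35 -> value 53 (1 byte(s))
  byte[5]=0xCB cont=1 payload=0x4B=75: acc |= 75<<0 -> acc=75 shift=7
  byte[6]=0xBA cont=1 payload=0x3A=58: acc |= 58<<7 -> acc=7499 shift=14
  byte[7]=0xBB cont=1 payload=0x3B=59: acc |= 59<<14 -> acc=974155 shift=21
  byte[8]=0x02 cont=0 payload=0x02=2: acc |= 2<<21 -> acc=5168459 shift=28 [end]
Varint 4: bytes[5:9] = CB BA BB 02 -> value 5168459 (4 byte(s))
  byte[9]=0x94 cont=1 payload=0x14=20: acc |= 20<<0 -> acc=20 shift=7
  byte[10]=0xC8 cont=1 payload=0x48=72: acc |= 72<<7 -> acc=9236 shift=14
  byte[11]=0x03 cont=0 payload=0x03=3: acc |= 3<<14 -> acc=58388 shift=21 [end]
Varint 5: bytes[9:12] = 94 C8 03 -> value 58388 (3 byte(s))
  byte[12]=0x0D cont=0 payload=0x0D=13: acc |= 13<<0 -> acc=13 shift=7 [end]
Varint 6: bytes[12:13] = 0D -> value 13 (1 byte(s))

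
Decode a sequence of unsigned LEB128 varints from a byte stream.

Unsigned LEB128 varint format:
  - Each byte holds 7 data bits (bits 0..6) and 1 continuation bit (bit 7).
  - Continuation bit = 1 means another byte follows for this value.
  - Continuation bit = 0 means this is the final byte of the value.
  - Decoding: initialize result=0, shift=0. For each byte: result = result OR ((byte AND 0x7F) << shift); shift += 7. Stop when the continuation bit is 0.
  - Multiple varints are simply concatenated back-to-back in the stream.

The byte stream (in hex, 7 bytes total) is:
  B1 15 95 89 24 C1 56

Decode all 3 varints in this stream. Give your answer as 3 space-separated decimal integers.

Answer: 2737 590997 11073

Derivation:
  byte[0]=0xB1 cont=1 payload=0x31=49: acc |= 49<<0 -> acc=49 shift=7
  byte[1]=0x15 cont=0 payload=0x15=21: acc |= 21<<7 -> acc=2737 shift=14 [end]
Varint 1: bytes[0:2] = B1 15 -> value 2737 (2 byte(s))
  byte[2]=0x95 cont=1 payload=0x15=21: acc |= 21<<0 -> acc=21 shift=7
  byte[3]=0x89 cont=1 payload=0x09=9: acc |= 9<<7 -> acc=1173 shift=14
  byte[4]=0x24 cont=0 payload=0x24=36: acc |= 36<<14 -> acc=590997 shift=21 [end]
Varint 2: bytes[2:5] = 95 89 24 -> value 590997 (3 byte(s))
  byte[5]=0xC1 cont=1 payload=0x41=65: acc |= 65<<0 -> acc=65 shift=7
  byte[6]=0x56 cont=0 payload=0x56=86: acc |= 86<<7 -> acc=11073 shift=14 [end]
Varint 3: bytes[5:7] = C1 56 -> value 11073 (2 byte(s))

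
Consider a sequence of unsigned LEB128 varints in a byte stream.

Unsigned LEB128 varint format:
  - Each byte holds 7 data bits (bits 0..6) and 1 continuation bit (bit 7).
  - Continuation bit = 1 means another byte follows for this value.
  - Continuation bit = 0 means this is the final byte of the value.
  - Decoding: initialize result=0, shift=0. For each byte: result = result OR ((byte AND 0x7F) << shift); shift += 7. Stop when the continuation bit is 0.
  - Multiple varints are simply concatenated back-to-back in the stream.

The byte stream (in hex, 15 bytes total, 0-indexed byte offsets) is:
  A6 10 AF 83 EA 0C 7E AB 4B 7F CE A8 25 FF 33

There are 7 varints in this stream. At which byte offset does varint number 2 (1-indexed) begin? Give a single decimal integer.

Answer: 2

Derivation:
  byte[0]=0xA6 cont=1 payload=0x26=38: acc |= 38<<0 -> acc=38 shift=7
  byte[1]=0x10 cont=0 payload=0x10=16: acc |= 16<<7 -> acc=2086 shift=14 [end]
Varint 1: bytes[0:2] = A6 10 -> value 2086 (2 byte(s))
  byte[2]=0xAF cont=1 payload=0x2F=47: acc |= 47<<0 -> acc=47 shift=7
  byte[3]=0x83 cont=1 payload=0x03=3: acc |= 3<<7 -> acc=431 shift=14
  byte[4]=0xEA cont=1 payload=0x6A=106: acc |= 106<<14 -> acc=1737135 shift=21
  byte[5]=0x0C cont=0 payload=0x0C=12: acc |= 12<<21 -> acc=26902959 shift=28 [end]
Varint 2: bytes[2:6] = AF 83 EA 0C -> value 26902959 (4 byte(s))
  byte[6]=0x7E cont=0 payload=0x7E=126: acc |= 126<<0 -> acc=126 shift=7 [end]
Varint 3: bytes[6:7] = 7E -> value 126 (1 byte(s))
  byte[7]=0xAB cont=1 payload=0x2B=43: acc |= 43<<0 -> acc=43 shift=7
  byte[8]=0x4B cont=0 payload=0x4B=75: acc |= 75<<7 -> acc=9643 shift=14 [end]
Varint 4: bytes[7:9] = AB 4B -> value 9643 (2 byte(s))
  byte[9]=0x7F cont=0 payload=0x7F=127: acc |= 127<<0 -> acc=127 shift=7 [end]
Varint 5: bytes[9:10] = 7F -> value 127 (1 byte(s))
  byte[10]=0xCE cont=1 payload=0x4E=78: acc |= 78<<0 -> acc=78 shift=7
  byte[11]=0xA8 cont=1 payload=0x28=40: acc |= 40<<7 -> acc=5198 shift=14
  byte[12]=0x25 cont=0 payload=0x25=37: acc |= 37<<14 -> acc=611406 shift=21 [end]
Varint 6: bytes[10:13] = CE A8 25 -> value 611406 (3 byte(s))
  byte[13]=0xFF cont=1 payload=0x7F=127: acc |= 127<<0 -> acc=127 shift=7
  byte[14]=0x33 cont=0 payload=0x33=51: acc |= 51<<7 -> acc=6655 shift=14 [end]
Varint 7: bytes[13:15] = FF 33 -> value 6655 (2 byte(s))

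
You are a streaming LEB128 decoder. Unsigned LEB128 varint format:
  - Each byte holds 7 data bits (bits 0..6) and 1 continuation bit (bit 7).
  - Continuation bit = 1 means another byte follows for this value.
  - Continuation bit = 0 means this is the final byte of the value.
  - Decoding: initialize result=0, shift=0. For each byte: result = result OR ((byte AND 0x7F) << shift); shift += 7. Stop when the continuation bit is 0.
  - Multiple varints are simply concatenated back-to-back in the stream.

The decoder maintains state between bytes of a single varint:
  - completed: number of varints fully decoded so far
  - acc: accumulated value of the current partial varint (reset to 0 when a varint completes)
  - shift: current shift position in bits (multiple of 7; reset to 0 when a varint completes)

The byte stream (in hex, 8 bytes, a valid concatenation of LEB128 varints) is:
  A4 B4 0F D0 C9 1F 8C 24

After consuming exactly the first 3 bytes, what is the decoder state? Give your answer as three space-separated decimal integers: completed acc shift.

byte[0]=0xA4 cont=1 payload=0x24: acc |= 36<<0 -> completed=0 acc=36 shift=7
byte[1]=0xB4 cont=1 payload=0x34: acc |= 52<<7 -> completed=0 acc=6692 shift=14
byte[2]=0x0F cont=0 payload=0x0F: varint #1 complete (value=252452); reset -> completed=1 acc=0 shift=0

Answer: 1 0 0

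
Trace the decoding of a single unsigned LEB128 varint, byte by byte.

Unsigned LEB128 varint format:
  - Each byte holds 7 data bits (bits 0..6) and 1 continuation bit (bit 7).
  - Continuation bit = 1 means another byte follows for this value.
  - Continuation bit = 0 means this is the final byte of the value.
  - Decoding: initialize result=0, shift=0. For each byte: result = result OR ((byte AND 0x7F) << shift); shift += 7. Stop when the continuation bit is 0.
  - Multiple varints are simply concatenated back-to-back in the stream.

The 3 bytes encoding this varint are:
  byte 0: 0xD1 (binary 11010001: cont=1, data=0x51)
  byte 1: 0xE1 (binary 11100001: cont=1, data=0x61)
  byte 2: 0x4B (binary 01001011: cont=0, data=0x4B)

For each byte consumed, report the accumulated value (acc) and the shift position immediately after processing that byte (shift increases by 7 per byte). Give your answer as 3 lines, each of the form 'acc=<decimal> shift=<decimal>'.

Answer: acc=81 shift=7
acc=12497 shift=14
acc=1241297 shift=21

Derivation:
byte 0=0xD1: payload=0x51=81, contrib = 81<<0 = 81; acc -> 81, shift -> 7
byte 1=0xE1: payload=0x61=97, contrib = 97<<7 = 12416; acc -> 12497, shift -> 14
byte 2=0x4B: payload=0x4B=75, contrib = 75<<14 = 1228800; acc -> 1241297, shift -> 21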